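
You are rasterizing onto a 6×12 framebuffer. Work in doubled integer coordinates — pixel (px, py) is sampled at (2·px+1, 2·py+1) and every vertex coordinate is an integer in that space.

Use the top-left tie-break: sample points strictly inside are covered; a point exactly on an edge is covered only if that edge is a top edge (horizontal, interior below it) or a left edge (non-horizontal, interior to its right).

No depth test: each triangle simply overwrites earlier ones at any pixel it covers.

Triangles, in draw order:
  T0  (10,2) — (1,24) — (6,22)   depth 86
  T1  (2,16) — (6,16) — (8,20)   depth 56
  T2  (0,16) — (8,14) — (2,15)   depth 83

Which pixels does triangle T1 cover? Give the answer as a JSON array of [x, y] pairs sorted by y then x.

T0:
  2·area = 92  (B↔C swapped to make it positive)
  edge (10, 2)→(6, 22): d=(-4,20) right/bottom  bias=-1
  edge (6, 22)→(1, 24): d=(-5,2) right/bottom  bias=-1
  edge (1, 24)→(10, 2): d=(9,-22) top-left  bias=+0
    (4,2)@(9, 5): e=[8,79,5] → █
    (5,2)@(11, 5): e=[-32,75,49] → ·
    (4,3)@(9, 7): e=[0,69,23] → ·  [on edge]
    (3,5)@(7, 11): e=[24,53,15] → █
    (4,5)@(9, 11): e=[-16,49,59] → ·
    (3,6)@(7, 13): e=[16,43,33] → █
    (4,6)@(9, 13): e=[-24,39,77] → ·
    (2,7)@(5, 15): e=[48,37,7] → █
    (4,7)@(9, 15): e=[-32,29,95] → ·
    (2,8)@(5, 17): e=[40,27,25] → █
    (3,8)@(7, 17): e=[0,23,69] → ·  [on edge]
    (2,9)@(5, 19): e=[32,17,43] → █
  covered (10 px):
    · · · · · ·
    · · · · · ·
    · · · · █ ·
    · · · · · ·
    · · · · · ·
    · · · █ · ·
    · · · █ · ·
    · · █ █ · ·
    · · █ · · ·
    · · █ · · ·
    · █ █ · · ·
    · █ · · · ·
T1:
  2·area = 16
  edge (2, 16)→(6, 16): d=(4,0) top-left  bias=+0
  edge (6, 16)→(8, 20): d=(2,4) right/bottom  bias=-1
  edge (8, 20)→(2, 16): d=(-6,-4) top-left  bias=+0
    (2,8)@(5, 17): e=[4,6,6] → █
    (3,8)@(7, 17): e=[4,-2,14] → ·
    (2,9)@(5, 19): e=[12,10,-6] → ·
    (3,9)@(7, 19): e=[12,2,2] → █
    (4,9)@(9, 19): e=[12,-6,10] → ·
    (3,10)@(7, 21): e=[20,6,-10] → ·
  covered (2 px):
    · · · · · ·
    · · · · · ·
    · · · · · ·
    · · · · · ·
    · · · · · ·
    · · · · · ·
    · · · · · ·
    · · · · · ·
    · · █ · · ·
    · · · █ · ·
    · · · · · ·
    · · · · · ·
T2:
  2·area = 4  (B↔C swapped to make it positive)
  edge (0, 16)→(2, 15): d=(2,-1) top-left  bias=+0
  edge (2, 15)→(8, 14): d=(6,-1) top-left  bias=+0
  edge (8, 14)→(0, 16): d=(-8,2) right/bottom  bias=-1
    (1,7)@(3, 15): e=[1,1,2] → █
    (2,7)@(5, 15): e=[3,3,-2] → ·
    (1,8)@(3, 17): e=[5,13,-14] → ·
  covered (1 px):
    · · · · · ·
    · · · · · ·
    · · · · · ·
    · · · · · ·
    · · · · · ·
    · · · · · ·
    · · · · · ·
    · █ · · · ·
    · · · · · ·
    · · · · · ·
    · · · · · ·
    · · · · · ·

Result: [[2,8],[3,9]]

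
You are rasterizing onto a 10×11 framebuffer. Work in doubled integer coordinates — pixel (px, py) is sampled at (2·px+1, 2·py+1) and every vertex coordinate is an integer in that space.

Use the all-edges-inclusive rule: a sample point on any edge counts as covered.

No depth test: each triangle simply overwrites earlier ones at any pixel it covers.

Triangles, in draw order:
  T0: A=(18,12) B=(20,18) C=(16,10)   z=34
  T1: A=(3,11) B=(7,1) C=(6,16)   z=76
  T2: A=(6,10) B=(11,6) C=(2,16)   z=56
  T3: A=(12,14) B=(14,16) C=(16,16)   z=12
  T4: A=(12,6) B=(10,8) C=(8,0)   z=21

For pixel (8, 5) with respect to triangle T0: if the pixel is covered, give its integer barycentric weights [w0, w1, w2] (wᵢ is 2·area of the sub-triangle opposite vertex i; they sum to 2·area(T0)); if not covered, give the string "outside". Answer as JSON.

T0:
  2·area = 8
  edge (18, 12)→(20, 18): d=(2,6) inclusive
  edge (20, 18)→(16, 10): d=(-4,-8) inclusive
  edge (16, 10)→(18, 12): d=(2,2) inclusive
    (3,0)@(7, 1): e=[44,-36,0] → ·  [on edge]
    (4,1)@(9, 3): e=[36,-28,0] → ·  [on edge]
    (7,1)@(15, 3): e=[0,20,-12] → ·  [on edge]
    (5,2)@(11, 5): e=[28,-20,0] → ·  [on edge]
    (6,3)@(13, 7): e=[20,-12,0] → ·  [on edge]
    (7,4)@(15, 9): e=[12,-4,0] → ·  [on edge]
    (8,4)@(17, 9): e=[0,12,-4] → ·  [on edge]
    (8,5)@(17, 11): e=[4,4,0] → #  [on edge]
    (9,5)@(19, 11): e=[-8,20,-4] → ·
    (8,6)@(17, 13): e=[8,-4,4] → ·
    (9,6)@(19, 13): e=[-4,12,0] → ·  [on edge]
    (9,7)@(19, 15): e=[0,4,4] → #  [on edge]
  covered (2 px):
    · · · · · · · · · ·
    · · · · · · · · · ·
    · · · · · · · · · ·
    · · · · · · · · · ·
    · · · · · · · · · ·
    · · · · · · · · # ·
    · · · · · · · · · ·
    · · · · · · · · · #
    · · · · · · · · · ·
    · · · · · · · · · ·
    · · · · · · · · · ·
T1:
  2·area = 50
  edge (3, 11)→(7, 1): d=(4,-10) inclusive
  edge (7, 1)→(6, 16): d=(-1,15) inclusive
  edge (6, 16)→(3, 11): d=(-3,-5) inclusive
    (3,0)@(7, 1): e=[0,0,50] → #  [on edge]
    (4,0)@(9, 1): e=[20,-30,60] → ·
    (3,1)@(7, 3): e=[8,-2,44] → ·
    (2,3)@(5, 7): e=[4,24,22] → #
    (3,3)@(7, 7): e=[24,-6,32] → ·
    (2,4)@(5, 9): e=[12,22,16] → #
    (3,4)@(7, 9): e=[32,-8,26] → ·
    (1,5)@(3, 11): e=[0,50,0] → #  [on edge]
    (3,5)@(7, 11): e=[40,-10,20] → ·
    (1,6)@(3, 13): e=[8,48,-6] → ·
    (2,6)@(5, 13): e=[28,18,4] → #
    (3,6)@(7, 13): e=[48,-12,14] → ·
    (4,10)@(9, 21): e=[100,-50,0] → ·  [on edge]
  covered (6 px):
    · · · # · · · · · ·
    · · · · · · · · · ·
    · · · · · · · · · ·
    · · # · · · · · · ·
    · · # · · · · · · ·
    · # # · · · · · · ·
    · · # · · · · · · ·
    · · · · · · · · · ·
    · · · · · · · · · ·
    · · · · · · · · · ·
    · · · · · · · · · ·
T2:
  2·area = 14
  edge (6, 10)→(11, 6): d=(5,-4) inclusive
  edge (11, 6)→(2, 16): d=(-9,10) inclusive
  edge (2, 16)→(6, 10): d=(4,-6) inclusive
  covered (0 px):
    · · · · · · · · · ·
    · · · · · · · · · ·
    · · · · · · · · · ·
    · · · · · · · · · ·
    · · · · · · · · · ·
    · · · · · · · · · ·
    · · · · · · · · · ·
    · · · · · · · · · ·
    · · · · · · · · · ·
    · · · · · · · · · ·
    · · · · · · · · · ·
T3:
  2·area = 4  (B↔C swapped to make it positive)
  edge (12, 14)→(16, 16): d=(4,2) inclusive
  edge (16, 16)→(14, 16): d=(-2,0) inclusive
  edge (14, 16)→(12, 14): d=(-2,-2) inclusive
    (0,1)@(1, 3): e=[-22,26,0] → ·  [on edge]
    (1,2)@(3, 5): e=[-18,22,0] → ·  [on edge]
    (2,3)@(5, 7): e=[-14,18,0] → ·  [on edge]
    (3,4)@(7, 9): e=[-10,14,0] → ·  [on edge]
    (4,5)@(9, 11): e=[-6,10,0] → ·  [on edge]
    (5,6)@(11, 13): e=[-2,6,0] → ·  [on edge]
    (6,7)@(13, 15): e=[2,2,0] → #  [on edge]
    (7,7)@(15, 15): e=[-2,2,4] → ·
    (6,8)@(13, 17): e=[10,-2,-4] → ·
    (7,8)@(15, 17): e=[6,-2,0] → ·  [on edge]
    (8,9)@(17, 19): e=[10,-6,0] → ·  [on edge]
    (9,10)@(19, 21): e=[14,-10,0] → ·  [on edge]
  covered (1 px):
    · · · · · · · · · ·
    · · · · · · · · · ·
    · · · · · · · · · ·
    · · · · · · · · · ·
    · · · · · · · · · ·
    · · · · · · · · · ·
    · · · · · · · · · ·
    · · · · · · # · · ·
    · · · · · · · · · ·
    · · · · · · · · · ·
    · · · · · · · · · ·
T4:
  2·area = 20
  edge (12, 6)→(10, 8): d=(-2,2) inclusive
  edge (10, 8)→(8, 0): d=(-2,-8) inclusive
  edge (8, 0)→(12, 6): d=(4,6) inclusive
    (8,0)@(17, 1): e=[0,70,-50] → ·  [on edge]
    (4,1)@(9, 3): e=[12,2,6] → #
    (5,1)@(11, 3): e=[8,18,-6] → ·
    (7,1)@(15, 3): e=[0,50,-30] → ·  [on edge]
    (4,2)@(9, 5): e=[8,-2,14] → ·
    (5,2)@(11, 5): e=[4,14,2] → #
    (6,2)@(13, 5): e=[0,30,-10] → ·  [on edge]
    (5,3)@(11, 7): e=[0,10,10] → #  [on edge]
    (6,3)@(13, 7): e=[-4,26,-2] → ·
    (4,4)@(9, 9): e=[0,-10,30] → ·  [on edge]
    (5,4)@(11, 9): e=[-4,6,18] → ·
    (3,5)@(7, 11): e=[0,-30,50] → ·  [on edge]
    (2,6)@(5, 13): e=[0,-50,70] → ·  [on edge]
    (1,7)@(3, 15): e=[0,-70,90] → ·  [on edge]
    (0,8)@(1, 17): e=[0,-90,110] → ·  [on edge]
  covered (3 px):
    · · · · · · · · · ·
    · · · · # · · · · ·
    · · · · · # · · · ·
    · · · · · # · · · ·
    · · · · · · · · · ·
    · · · · · · · · · ·
    · · · · · · · · · ·
    · · · · · · · · · ·
    · · · · · · · · · ·
    · · · · · · · · · ·
    · · · · · · · · · ·

Answer: [4,0,4]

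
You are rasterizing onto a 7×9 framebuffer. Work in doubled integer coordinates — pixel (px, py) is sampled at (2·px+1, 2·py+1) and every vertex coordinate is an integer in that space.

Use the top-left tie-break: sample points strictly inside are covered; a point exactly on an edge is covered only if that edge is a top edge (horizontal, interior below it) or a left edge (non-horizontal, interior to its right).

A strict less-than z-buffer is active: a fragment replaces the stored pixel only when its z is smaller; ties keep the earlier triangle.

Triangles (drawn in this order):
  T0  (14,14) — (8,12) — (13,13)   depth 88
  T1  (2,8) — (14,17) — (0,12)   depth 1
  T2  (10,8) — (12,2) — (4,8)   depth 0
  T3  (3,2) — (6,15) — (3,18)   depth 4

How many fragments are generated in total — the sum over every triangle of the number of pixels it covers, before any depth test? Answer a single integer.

T0:
  2·area = 4
  edge (14, 14)→(8, 12): d=(-6,-2) top-left  bias=+0
  edge (8, 12)→(13, 13): d=(5,1) right/bottom  bias=-1
  edge (13, 13)→(14, 14): d=(1,1) right/bottom  bias=-1
    (0,0)@(1, 1): e=[52,-48,0] → ·  [on edge]
    (1,1)@(3, 3): e=[44,-40,0] → ·  [on edge]
    (2,2)@(5, 5): e=[36,-32,0] → ·  [on edge]
    (3,3)@(7, 7): e=[28,-24,0] → ·  [on edge]
    (4,4)@(9, 9): e=[20,-16,0] → ·  [on edge]
    (1,5)@(3, 11): e=[-4,0,8] → ·  [on edge]
    (2,5)@(5, 11): e=[0,-2,6] → ·  [on edge]
    (5,5)@(11, 11): e=[12,-8,0] → ·  [on edge]
    (5,6)@(11, 13): e=[0,2,2] → #  [on edge]
    (6,6)@(13, 13): e=[4,0,0] → ·  [on edge]
    (5,7)@(11, 15): e=[-12,12,4] → ·
  covered (1 px):
    · · · · · · ·
    · · · · · · ·
    · · · · · · ·
    · · · · · · ·
    · · · · · · ·
    · · · · · · ·
    · · · · · # ·
    · · · · · · ·
    · · · · · · ·
T1:
  2·area = 66
  edge (2, 8)→(14, 17): d=(12,9) right/bottom  bias=-1
  edge (14, 17)→(0, 12): d=(-14,-5) top-left  bias=+0
  edge (0, 12)→(2, 8): d=(2,-4) top-left  bias=+0
    (1,4)@(3, 9): e=[3,57,6] → #
    (2,4)@(5, 9): e=[-15,67,14] → ·
    (0,5)@(1, 11): e=[45,19,2] → #
    (2,5)@(5, 11): e=[9,39,18] → #
    (3,5)@(7, 11): e=[-9,49,26] → ·
    (0,6)@(1, 13): e=[69,-9,6] → ·
    (1,6)@(3, 13): e=[51,1,14] → #
    (3,6)@(7, 13): e=[15,21,30] → #
    (4,6)@(9, 13): e=[-3,31,38] → ·
    (1,7)@(3, 15): e=[75,-27,18] → ·
    (2,7)@(5, 15): e=[57,-17,26] → ·
    (3,7)@(7, 15): e=[39,-7,34] → ·
  covered (9 px):
    · · · · · · ·
    · · · · · · ·
    · · · · · · ·
    · · · · · · ·
    · # · · · · ·
    # # # · · · ·
    · # # # · · ·
    · · · · # # ·
    · · · · · · ·
T2:
  2·area = 36  (B↔C swapped to make it positive)
  edge (10, 8)→(4, 8): d=(-6,0) right/bottom  bias=-1
  edge (4, 8)→(12, 2): d=(8,-6) top-left  bias=+0
  edge (12, 2)→(10, 8): d=(-2,6) right/bottom  bias=-1
    (5,1)@(11, 3): e=[30,2,4] → #
    (6,1)@(13, 3): e=[30,14,-8] → ·
    (4,2)@(9, 5): e=[18,6,12] → #
    (5,2)@(11, 5): e=[18,18,0] → ·  [on edge]
    (3,3)@(7, 7): e=[6,10,20] → #
    (5,3)@(11, 7): e=[6,34,-4] → ·
    (3,4)@(7, 9): e=[-6,26,16] → ·
    (4,4)@(9, 9): e=[-6,38,4] → ·
    (4,5)@(9, 11): e=[-18,54,0] → ·  [on edge]
    (3,8)@(7, 17): e=[-54,90,0] → ·  [on edge]
  covered (4 px):
    · · · · · · ·
    · · · · · # ·
    · · · · # · ·
    · · · # # · ·
    · · · · · · ·
    · · · · · · ·
    · · · · · · ·
    · · · · · · ·
    · · · · · · ·
T3:
  2·area = 48
  edge (3, 2)→(6, 15): d=(3,13) right/bottom  bias=-1
  edge (6, 15)→(3, 18): d=(-3,3) right/bottom  bias=-1
  edge (3, 18)→(3, 2): d=(0,-16) top-left  bias=+0
    (1,0)@(3, 1): e=[-3,51,0] → ·  [on edge]
    (1,1)@(3, 3): e=[3,45,0] → #  [on edge]
    (2,1)@(5, 3): e=[-23,39,32] → ·
    (1,2)@(3, 5): e=[9,39,0] → #  [on edge]
    (2,2)@(5, 5): e=[-17,33,32] → ·
    (1,3)@(3, 7): e=[15,33,0] → #  [on edge]
    (2,3)@(5, 7): e=[-11,27,32] → ·
    (1,4)@(3, 9): e=[21,27,0] → #  [on edge]
    (2,4)@(5, 9): e=[-5,21,32] → ·
    (1,5)@(3, 11): e=[27,21,0] → #  [on edge]
    (2,5)@(5, 11): e=[1,15,32] → #
    (3,5)@(7, 11): e=[-25,9,64] → ·
    (1,6)@(3, 13): e=[33,15,0] → #  [on edge]
    (1,7)@(3, 15): e=[39,9,0] → #  [on edge]
    (1,8)@(3, 17): e=[45,3,0] → #  [on edge]
  covered (11 px):
    · · · · · · ·
    · # · · · · ·
    · # · · · · ·
    · # · · · · ·
    · # · · · · ·
    · # # · · · ·
    · # # · · · ·
    · # # · · · ·
    · # · · · · ·

Result: 25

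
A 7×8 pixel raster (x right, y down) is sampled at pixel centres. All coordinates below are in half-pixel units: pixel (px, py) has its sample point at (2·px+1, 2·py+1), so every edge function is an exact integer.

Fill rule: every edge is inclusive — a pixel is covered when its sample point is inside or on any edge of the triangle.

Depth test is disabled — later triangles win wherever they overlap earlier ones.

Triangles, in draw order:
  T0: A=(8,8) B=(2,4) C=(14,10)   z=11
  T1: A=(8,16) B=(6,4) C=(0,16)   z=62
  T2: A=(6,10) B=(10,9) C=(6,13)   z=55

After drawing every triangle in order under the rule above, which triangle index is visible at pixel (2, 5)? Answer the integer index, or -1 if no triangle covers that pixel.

T0:
  2·area = 12
  edge (8, 8)→(2, 4): d=(-6,-4) inclusive
  edge (2, 4)→(14, 10): d=(12,6) inclusive
  edge (14, 10)→(8, 8): d=(-6,-2) inclusive
    (2,3)@(5, 7): e=[-6,18,0] → ·  [on edge]
    (3,3)@(7, 7): e=[2,6,4] → #
    (4,3)@(9, 7): e=[10,-6,8] → ·
    (3,4)@(7, 9): e=[-10,30,-8] → ·
    (5,4)@(11, 9): e=[6,6,0] → #  [on edge]
    (6,4)@(13, 9): e=[14,-6,4] → ·
    (5,5)@(11, 11): e=[-6,30,-12] → ·
  covered (2 px):
    · · · · · · ·
    · · · · · · ·
    · · · · · · ·
    · · · # · · ·
    · · · · · # ·
    · · · · · · ·
    · · · · · · ·
    · · · · · · ·
T1:
  2·area = 96  (B↔C swapped to make it positive)
  edge (8, 16)→(0, 16): d=(-8,0) inclusive
  edge (0, 16)→(6, 4): d=(6,-12) inclusive
  edge (6, 4)→(8, 16): d=(2,12) inclusive
    (2,3)@(5, 7): e=[72,6,18] → #
    (3,3)@(7, 7): e=[72,30,-6] → ·
    (2,4)@(5, 9): e=[56,18,22] → #
    (3,4)@(7, 9): e=[56,42,-2] → ·
    (1,5)@(3, 11): e=[40,6,50] → #
    (3,5)@(7, 11): e=[40,54,2] → #
    (4,5)@(9, 11): e=[40,78,-22] → ·
    (1,6)@(3, 13): e=[24,18,54] → #
    (4,6)@(9, 13): e=[24,90,-18] → ·
    (0,7)@(1, 15): e=[8,6,82] → #
    (4,7)@(9, 15): e=[8,102,-14] → ·
  covered (12 px):
    · · · · · · ·
    · · · · · · ·
    · · · · · · ·
    · · # · · · ·
    · · # · · · ·
    · # # # · · ·
    · # # # · · ·
    # # # # · · ·
T2:
  2·area = 12
  edge (6, 10)→(10, 9): d=(4,-1) inclusive
  edge (10, 9)→(6, 13): d=(-4,4) inclusive
  edge (6, 13)→(6, 10): d=(0,-3) inclusive
    (3,5)@(7, 11): e=[5,4,3] → #
    (4,5)@(9, 11): e=[7,-4,9] → ·
    (3,6)@(7, 13): e=[13,-4,3] → ·
  covered (1 px):
    · · · · · · ·
    · · · · · · ·
    · · · · · · ·
    · · · · · · ·
    · · · · · · ·
    · · · # · · ·
    · · · · · · ·
    · · · · · · ·

Z-buffer (winner per pixel, '.' = empty):
  . . . . . . .
  . . . . . . .
  . . . . . . .
  . . 1 0 . . .
  . . 1 . . 0 .
  . 1 1 2 . . .
  . 1 1 1 . . .
  1 1 1 1 . . .

Final: 1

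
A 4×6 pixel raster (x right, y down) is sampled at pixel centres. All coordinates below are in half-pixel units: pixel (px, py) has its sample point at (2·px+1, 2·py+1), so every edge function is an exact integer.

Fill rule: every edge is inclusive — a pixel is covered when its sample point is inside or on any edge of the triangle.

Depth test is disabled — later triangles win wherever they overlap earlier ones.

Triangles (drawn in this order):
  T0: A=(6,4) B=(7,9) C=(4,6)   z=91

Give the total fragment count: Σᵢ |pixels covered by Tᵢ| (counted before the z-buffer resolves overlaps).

T0:
  2·area = 12
  edge (6, 4)→(7, 9): d=(1,5) inclusive
  edge (7, 9)→(4, 6): d=(-3,-3) inclusive
  edge (4, 6)→(6, 4): d=(2,-2) inclusive
    (0,1)@(1, 3): e=[24,0,-12] → .  [on edge]
    (3,1)@(7, 3): e=[-6,18,0] → .  [on edge]
    (1,2)@(3, 5): e=[16,0,-4] → .  [on edge]
    (2,2)@(5, 5): e=[6,6,0] → X  [on edge]
    (3,2)@(7, 5): e=[-4,12,4] → .
    (1,3)@(3, 7): e=[18,-6,0] → .  [on edge]
    (2,3)@(5, 7): e=[8,0,4] → X  [on edge]
    (3,3)@(7, 7): e=[-2,6,8] → .
    (0,4)@(1, 9): e=[30,-18,0] → .  [on edge]
    (2,4)@(5, 9): e=[10,-6,8] → .
    (3,4)@(7, 9): e=[0,0,12] → X  [on edge]
    (3,5)@(7, 11): e=[2,-6,16] → .
  covered (3 px):
    . . . .
    . . . .
    . . X .
    . . X .
    . . . X
    . . . .

Answer: 3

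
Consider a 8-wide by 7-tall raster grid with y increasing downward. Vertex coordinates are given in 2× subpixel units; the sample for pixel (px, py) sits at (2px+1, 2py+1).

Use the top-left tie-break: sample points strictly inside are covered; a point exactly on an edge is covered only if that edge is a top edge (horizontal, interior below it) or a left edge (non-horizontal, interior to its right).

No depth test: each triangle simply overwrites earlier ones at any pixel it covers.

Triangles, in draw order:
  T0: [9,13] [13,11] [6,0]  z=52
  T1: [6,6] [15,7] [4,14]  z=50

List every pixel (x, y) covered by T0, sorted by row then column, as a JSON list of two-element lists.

T0:
  2·area = 58  (B↔C swapped to make it positive)
  edge (9, 13)→(6, 0): d=(-3,-13) top-left  bias=+0
  edge (6, 0)→(13, 11): d=(7,11) right/bottom  bias=-1
  edge (13, 11)→(9, 13): d=(-4,2) right/bottom  bias=-1
    (3,1)@(7, 3): e=[4,10,44] → X
    (4,1)@(9, 3): e=[30,-12,40] → .
    (3,2)@(7, 5): e=[-2,24,36] → .
    (4,2)@(9, 5): e=[24,2,32] → X
    (5,2)@(11, 5): e=[50,-20,28] → .
    (4,3)@(9, 7): e=[18,16,24] → X
    (5,3)@(11, 7): e=[44,-6,20] → .
    (4,4)@(9, 9): e=[12,30,16] → X
    (5,4)@(11, 9): e=[38,8,12] → X
    (6,4)@(13, 9): e=[64,-14,8] → .
    (4,5)@(9, 11): e=[6,44,8] → X
    (6,5)@(13, 11): e=[58,0,0] → .  [on edge]
    (4,6)@(9, 13): e=[0,58,0] → .  [on edge]
  covered (7 px):
    . . . . . . . .
    . . . X . . . .
    . . . . X . . .
    . . . . X . . .
    . . . . X X . .
    . . . . X X . .
    . . . . . . . .
T1:
  2·area = 74
  edge (6, 6)→(15, 7): d=(9,1) right/bottom  bias=-1
  edge (15, 7)→(4, 14): d=(-11,7) right/bottom  bias=-1
  edge (4, 14)→(6, 6): d=(2,-8) top-left  bias=+0
    (3,3)@(7, 7): e=[8,56,10] → X
    (4,3)@(9, 7): e=[6,42,26] → X
    (5,3)@(11, 7): e=[4,28,42] → X
    (6,3)@(13, 7): e=[2,14,58] → X
    (7,3)@(15, 7): e=[0,0,74] → .  [on edge]
    (3,4)@(7, 9): e=[26,34,14] → X
    (6,4)@(13, 9): e=[20,-8,62] → .
    (2,5)@(5, 11): e=[46,26,2] → X
    (4,5)@(9, 11): e=[42,-2,34] → .
    (5,5)@(11, 11): e=[40,-16,50] → .
    (2,6)@(5, 13): e=[64,4,6] → X
    (3,6)@(7, 13): e=[62,-10,22] → .
  covered (10 px):
    . . . . . . . .
    . . . . . . . .
    . . . . . . . .
    . . . X X X X .
    . . . X X X . .
    . . X X . . . .
    . . X . . . . .

Answer: [[3,1],[4,2],[4,3],[4,4],[5,4],[4,5],[5,5]]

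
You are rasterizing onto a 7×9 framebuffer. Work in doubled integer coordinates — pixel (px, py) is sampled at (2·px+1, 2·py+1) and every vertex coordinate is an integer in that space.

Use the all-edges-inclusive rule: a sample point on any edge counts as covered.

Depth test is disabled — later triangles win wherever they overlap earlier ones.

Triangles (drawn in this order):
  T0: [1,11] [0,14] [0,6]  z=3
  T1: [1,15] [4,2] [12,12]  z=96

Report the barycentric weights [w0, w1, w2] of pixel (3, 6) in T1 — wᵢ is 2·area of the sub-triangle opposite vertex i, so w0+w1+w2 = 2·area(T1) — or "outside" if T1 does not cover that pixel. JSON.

T0:
  2·area = 8
  edge (1, 11)→(0, 14): d=(-1,3) inclusive
  edge (0, 14)→(0, 6): d=(0,-8) inclusive
  edge (0, 6)→(1, 11): d=(1,5) inclusive
    (1,2)@(3, 5): e=[0,24,-16] → ·  [on edge]
    (0,5)@(1, 11): e=[0,8,0] → █  [on edge]
    (1,5)@(3, 11): e=[-6,24,-10] → ·
    (0,6)@(1, 13): e=[-2,8,2] → ·
  covered (1 px):
    · · · · · · ·
    · · · · · · ·
    · · · · · · ·
    · · · · · · ·
    · · · · · · ·
    █ · · · · · ·
    · · · · · · ·
    · · · · · · ·
    · · · · · · ·
T1:
  2·area = 134
  edge (1, 15)→(4, 2): d=(3,-13) inclusive
  edge (4, 2)→(12, 12): d=(8,10) inclusive
  edge (12, 12)→(1, 15): d=(-11,3) inclusive
    (2,2)@(5, 5): e=[22,14,98] → █
    (3,2)@(7, 5): e=[48,-6,92] → ·
    (1,3)@(3, 7): e=[2,50,82] → █
    (3,3)@(7, 7): e=[54,10,70] → █
    (4,3)@(9, 7): e=[80,-10,64] → ·
    (1,4)@(3, 9): e=[8,66,60] → █
    (4,4)@(9, 9): e=[86,6,42] → █
    (5,4)@(11, 9): e=[112,-14,36] → ·
    (1,5)@(3, 11): e=[14,82,38] → █
    (5,5)@(11, 11): e=[118,2,14] → █
    (6,5)@(13, 11): e=[144,-18,8] → ·
    (1,6)@(3, 13): e=[20,98,16] → █
    (0,7)@(1, 15): e=[0,134,0] → █  [on edge]
  covered (17 px):
    · · · · · · ·
    · · · · · · ·
    · · █ · · · ·
    · █ █ █ · · ·
    · █ █ █ █ · ·
    · █ █ █ █ █ ·
    · █ █ █ · · ·
    █ · · · · · ·
    · · · · · · ·

Final: [58,4,72]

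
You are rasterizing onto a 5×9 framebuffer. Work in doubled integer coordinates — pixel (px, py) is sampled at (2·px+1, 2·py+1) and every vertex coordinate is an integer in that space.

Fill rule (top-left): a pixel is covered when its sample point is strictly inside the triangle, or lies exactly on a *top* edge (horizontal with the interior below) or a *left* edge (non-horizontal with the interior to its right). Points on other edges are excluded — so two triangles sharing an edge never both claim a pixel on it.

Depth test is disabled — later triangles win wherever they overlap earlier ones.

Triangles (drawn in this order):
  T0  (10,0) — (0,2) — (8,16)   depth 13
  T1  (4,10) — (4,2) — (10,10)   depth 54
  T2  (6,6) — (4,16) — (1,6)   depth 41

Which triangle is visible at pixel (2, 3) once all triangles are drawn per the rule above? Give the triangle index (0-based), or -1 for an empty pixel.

T0:
  2·area = 156  (B↔C swapped to make it positive)
  edge (10, 0)→(8, 16): d=(-2,16) right/bottom  bias=-1
  edge (8, 16)→(0, 2): d=(-8,-14) top-left  bias=+0
  edge (0, 2)→(10, 0): d=(10,-2) top-left  bias=+0
    (2,0)@(5, 1): e=[78,78,0] → █  [on edge]
    (3,0)@(7, 1): e=[46,106,4] → █
    (4,0)@(9, 1): e=[14,134,8] → █
    (0,1)@(1, 3): e=[138,6,12] → █
    (1,1)@(3, 3): e=[106,34,16] → █
    (0,2)@(1, 5): e=[134,-10,32] → ·
    (1,2)@(3, 5): e=[102,18,36] → █
    (1,3)@(3, 7): e=[98,2,56] → █
    (1,4)@(3, 9): e=[94,-14,76] → ·
    (2,4)@(5, 9): e=[62,14,80] → █
    (4,4)@(9, 9): e=[-2,70,88] → ·
    (2,5)@(5, 11): e=[58,-2,100] → ·
  covered (20 px):
    · · █ █ █
    █ █ █ █ █
    · █ █ █ █
    · █ █ █ █
    · · █ █ ·
    · · · █ ·
    · · · █ ·
    · · · · ·
    · · · · ·
T1:
  2·area = 48
  edge (4, 10)→(4, 2): d=(0,-8) top-left  bias=+0
  edge (4, 2)→(10, 10): d=(6,8) right/bottom  bias=-1
  edge (10, 10)→(4, 10): d=(-6,0) right/bottom  bias=-1
    (2,2)@(5, 5): e=[8,10,30] → █
    (3,2)@(7, 5): e=[24,-6,30] → ·
    (2,3)@(5, 7): e=[8,22,18] → █
    (3,3)@(7, 7): e=[24,6,18] → █
    (4,3)@(9, 7): e=[40,-10,18] → ·
    (2,4)@(5, 9): e=[8,34,6] → █
    (4,4)@(9, 9): e=[40,2,6] → █
    (2,5)@(5, 11): e=[8,46,-6] → ·
    (3,5)@(7, 11): e=[24,30,-6] → ·
    (4,5)@(9, 11): e=[40,14,-6] → ·
  covered (6 px):
    · · · · ·
    · · · · ·
    · · █ · ·
    · · █ █ ·
    · · █ █ █
    · · · · ·
    · · · · ·
    · · · · ·
    · · · · ·
T2:
  2·area = 50
  edge (6, 6)→(4, 16): d=(-2,10) right/bottom  bias=-1
  edge (4, 16)→(1, 6): d=(-3,-10) top-left  bias=+0
  edge (1, 6)→(6, 6): d=(5,0) top-left  bias=+0
    (3,0)@(7, 1): e=[0,75,-25] → ·  [on edge]
    (1,3)@(3, 7): e=[28,17,5] → █
    (2,3)@(5, 7): e=[8,37,5] → █
    (3,3)@(7, 7): e=[-12,57,5] → ·
    (1,4)@(3, 9): e=[24,11,15] → █
    (3,4)@(7, 9): e=[-16,51,15] → ·
    (1,5)@(3, 11): e=[20,5,25] → █
    (2,5)@(5, 11): e=[0,25,25] → ·  [on edge]
    (1,6)@(3, 13): e=[16,-1,35] → ·
  covered (5 px):
    · · · · ·
    · · · · ·
    · · · · ·
    · █ █ · ·
    · █ █ · ·
    · █ · · ·
    · · · · ·
    · · · · ·
    · · · · ·

Z-buffer (winner per pixel, '.' = empty):
  . . 0 0 0
  0 0 0 0 0
  . 0 1 0 0
  . 2 2 1 0
  . 2 2 1 1
  . 2 . 0 .
  . . . 0 .
  . . . . .
  . . . . .

Final: 2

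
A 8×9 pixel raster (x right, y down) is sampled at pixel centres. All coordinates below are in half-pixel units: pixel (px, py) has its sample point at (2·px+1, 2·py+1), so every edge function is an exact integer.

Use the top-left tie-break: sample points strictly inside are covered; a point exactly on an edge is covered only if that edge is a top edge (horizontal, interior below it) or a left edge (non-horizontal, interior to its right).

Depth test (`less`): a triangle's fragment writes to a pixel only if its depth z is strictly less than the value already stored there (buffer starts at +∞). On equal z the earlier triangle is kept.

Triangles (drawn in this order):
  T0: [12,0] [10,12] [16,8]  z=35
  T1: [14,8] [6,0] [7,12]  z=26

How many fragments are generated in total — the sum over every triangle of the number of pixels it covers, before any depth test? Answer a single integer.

T0:
  2·area = 64  (B↔C swapped to make it positive)
  edge (12, 0)→(16, 8): d=(4,8) right/bottom  bias=-1
  edge (16, 8)→(10, 12): d=(-6,4) right/bottom  bias=-1
  edge (10, 12)→(12, 0): d=(2,-12) top-left  bias=+0
    (6,1)@(13, 3): e=[4,42,18] → X
    (7,1)@(15, 3): e=[-12,34,42] → .
    (6,2)@(13, 5): e=[12,30,22] → X
    (7,2)@(15, 5): e=[-4,22,46] → .
    (5,3)@(11, 7): e=[36,26,2] → X
    (7,3)@(15, 7): e=[4,10,50] → X
    (5,4)@(11, 9): e=[44,14,6] → X
    (7,4)@(15, 9): e=[12,-2,54] → .
    (5,5)@(11, 11): e=[52,2,10] → X
    (6,5)@(13, 11): e=[36,-6,34] → .
    (5,6)@(11, 13): e=[60,-10,14] → .
  covered (8 px):
    . . . . . . . .
    . . . . . . X .
    . . . . . . X .
    . . . . . X X X
    . . . . . X X .
    . . . . . X . .
    . . . . . . . .
    . . . . . . . .
    . . . . . . . .
T1:
  2·area = 88  (B↔C swapped to make it positive)
  edge (14, 8)→(7, 12): d=(-7,4) right/bottom  bias=-1
  edge (7, 12)→(6, 0): d=(-1,-12) top-left  bias=+0
  edge (6, 0)→(14, 8): d=(8,8) right/bottom  bias=-1
    (3,0)@(7, 1): e=[77,11,0] → .  [on edge]
    (3,1)@(7, 3): e=[63,9,16] → X
    (4,1)@(9, 3): e=[55,33,0] → .  [on edge]
    (3,2)@(7, 5): e=[49,7,32] → X
    (4,2)@(9, 5): e=[41,31,16] → X
    (5,2)@(11, 5): e=[33,55,0] → .  [on edge]
    (3,3)@(7, 7): e=[35,5,48] → X
    (5,3)@(11, 7): e=[19,53,16] → X
    (6,3)@(13, 7): e=[11,77,0] → .  [on edge]
    (3,4)@(7, 9): e=[21,3,64] → X
    (6,4)@(13, 9): e=[-3,75,16] → .
    (7,4)@(15, 9): e=[-11,99,0] → .  [on edge]
  covered (10 px):
    . . . . . . . .
    . . . X . . . .
    . . . X X . . .
    . . . X X X . .
    . . . X X X . .
    . . . X . . . .
    . . . . . . . .
    . . . . . . . .
    . . . . . . . .

Result: 18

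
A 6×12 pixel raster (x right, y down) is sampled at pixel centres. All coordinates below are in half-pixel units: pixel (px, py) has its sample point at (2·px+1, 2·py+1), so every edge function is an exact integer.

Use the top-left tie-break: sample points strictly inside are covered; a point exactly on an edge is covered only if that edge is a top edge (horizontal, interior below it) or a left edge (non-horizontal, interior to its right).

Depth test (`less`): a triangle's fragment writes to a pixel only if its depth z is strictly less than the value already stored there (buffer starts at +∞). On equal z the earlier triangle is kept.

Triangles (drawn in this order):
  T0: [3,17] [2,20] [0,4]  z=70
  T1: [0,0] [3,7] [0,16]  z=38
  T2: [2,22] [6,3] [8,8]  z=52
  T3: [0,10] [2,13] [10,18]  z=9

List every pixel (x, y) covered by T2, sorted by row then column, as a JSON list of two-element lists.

T0:
  2·area = 22
  edge (3, 17)→(2, 20): d=(-1,3) right/bottom  bias=-1
  edge (2, 20)→(0, 4): d=(-2,-16) top-left  bias=+0
  edge (0, 4)→(3, 17): d=(3,13) right/bottom  bias=-1
    (3,2)@(7, 5): e=[0,110,-88] → ·  [on edge]
    (0,4)@(1, 9): e=[14,6,2] → █
    (1,4)@(3, 9): e=[8,38,-24] → ·
    (0,5)@(1, 11): e=[12,2,8] → █
    (1,5)@(3, 11): e=[6,34,-18] → ·
    (2,5)@(5, 11): e=[0,66,-44] → ·  [on edge]
    (0,6)@(1, 13): e=[10,-2,14] → ·
    (1,8)@(3, 17): e=[0,22,0] → ·  [on edge]
    (0,11)@(1, 23): e=[0,-22,44] → ·  [on edge]
  covered (2 px):
    · · · · · ·
    · · · · · ·
    · · · · · ·
    · · · · · ·
    █ · · · · ·
    █ · · · · ·
    · · · · · ·
    · · · · · ·
    · · · · · ·
    · · · · · ·
    · · · · · ·
    · · · · · ·
T1:
  2·area = 48
  edge (0, 0)→(3, 7): d=(3,7) right/bottom  bias=-1
  edge (3, 7)→(0, 16): d=(-3,9) right/bottom  bias=-1
  edge (0, 16)→(0, 0): d=(0,-16) top-left  bias=+0
    (2,0)@(5, 1): e=[-32,0,80] → ·  [on edge]
    (0,1)@(1, 3): e=[2,30,16] → █
    (1,1)@(3, 3): e=[-12,12,48] → ·
    (0,2)@(1, 5): e=[8,24,16] → █
    (1,2)@(3, 5): e=[-6,6,48] → ·
    (0,3)@(1, 7): e=[14,18,16] → █
    (1,3)@(3, 7): e=[0,0,48] → ·  [on edge]
    (0,4)@(1, 9): e=[20,12,16] → █
    (1,4)@(3, 9): e=[6,-6,48] → ·
    (0,5)@(1, 11): e=[26,6,16] → █
    (1,5)@(3, 11): e=[12,-12,48] → ·
    (0,6)@(1, 13): e=[32,0,16] → ·  [on edge]
    (4,10)@(9, 21): e=[0,-96,144] → ·  [on edge]
  covered (5 px):
    · · · · · ·
    █ · · · · ·
    █ · · · · ·
    █ · · · · ·
    █ · · · · ·
    █ · · · · ·
    · · · · · ·
    · · · · · ·
    · · · · · ·
    · · · · · ·
    · · · · · ·
    · · · · · ·
T2:
  2·area = 58
  edge (2, 22)→(6, 3): d=(4,-19) top-left  bias=+0
  edge (6, 3)→(8, 8): d=(2,5) right/bottom  bias=-1
  edge (8, 8)→(2, 22): d=(-6,14) right/bottom  bias=-1
    (5,0)@(11, 1): e=[87,-29,0] → ·  [on edge]
    (3,3)@(7, 7): e=[35,3,20] → █
    (4,3)@(9, 7): e=[73,-7,-8] → ·
    (2,4)@(5, 9): e=[5,17,36] → █
    (4,4)@(9, 9): e=[81,-3,-20] → ·
    (2,5)@(5, 11): e=[13,21,24] → █
    (3,5)@(7, 11): e=[51,11,-4] → ·
    (2,6)@(5, 13): e=[21,25,12] → █
    (3,6)@(7, 13): e=[59,15,-16] → ·
    (2,7)@(5, 15): e=[29,29,0] → ·  [on edge]
    (1,9)@(3, 19): e=[7,47,4] → █
    (2,9)@(5, 19): e=[45,37,-24] → ·
  covered (6 px):
    · · · · · ·
    · · · · · ·
    · · · · · ·
    · · · █ · ·
    · · █ █ · ·
    · · █ · · ·
    · · █ · · ·
    · · · · · ·
    · · · · · ·
    · █ · · · ·
    · · · · · ·
    · · · · · ·
T3:
  2·area = 14  (B↔C swapped to make it positive)
  edge (0, 10)→(10, 18): d=(10,8) right/bottom  bias=-1
  edge (10, 18)→(2, 13): d=(-8,-5) top-left  bias=+0
  edge (2, 13)→(0, 10): d=(-2,-3) top-left  bias=+0
    (0,5)@(1, 11): e=[2,11,1] → █
    (1,5)@(3, 11): e=[-14,21,7] → ·
    (0,6)@(1, 13): e=[22,-5,-3] → ·
    (1,6)@(3, 13): e=[6,5,3] → █
    (2,6)@(5, 13): e=[-10,15,9] → ·
    (1,7)@(3, 15): e=[26,-11,-1] → ·
  covered (2 px):
    · · · · · ·
    · · · · · ·
    · · · · · ·
    · · · · · ·
    · · · · · ·
    █ · · · · ·
    · █ · · · ·
    · · · · · ·
    · · · · · ·
    · · · · · ·
    · · · · · ·
    · · · · · ·

Answer: [[3,3],[2,4],[3,4],[2,5],[2,6],[1,9]]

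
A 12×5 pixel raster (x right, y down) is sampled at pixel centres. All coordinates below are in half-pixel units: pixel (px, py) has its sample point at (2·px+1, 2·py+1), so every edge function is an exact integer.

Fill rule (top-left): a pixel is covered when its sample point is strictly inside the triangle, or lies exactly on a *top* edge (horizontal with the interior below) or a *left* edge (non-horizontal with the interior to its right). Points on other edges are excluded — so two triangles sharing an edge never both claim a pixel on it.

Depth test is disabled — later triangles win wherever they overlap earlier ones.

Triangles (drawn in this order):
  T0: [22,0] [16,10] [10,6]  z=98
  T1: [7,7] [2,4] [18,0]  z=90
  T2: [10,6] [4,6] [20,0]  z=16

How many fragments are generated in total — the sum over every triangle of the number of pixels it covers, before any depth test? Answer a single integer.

T0:
  2·area = 84
  edge (22, 0)→(16, 10): d=(-6,10) right/bottom  bias=-1
  edge (16, 10)→(10, 6): d=(-6,-4) top-left  bias=+0
  edge (10, 6)→(22, 0): d=(12,-6) top-left  bias=+0
    (10,0)@(21, 1): e=[4,74,6] → #
    (11,0)@(23, 1): e=[-16,82,18] → ·
    (8,1)@(17, 3): e=[32,46,6] → #
    (9,1)@(19, 3): e=[12,54,18] → #
    (10,1)@(21, 3): e=[-8,62,30] → ·
    (6,2)@(13, 5): e=[60,18,6] → #
    (7,2)@(15, 5): e=[40,26,18] → #
    (9,2)@(19, 5): e=[0,42,42] → ·  [on edge]
    (6,3)@(13, 7): e=[48,6,30] → #
    (9,3)@(19, 7): e=[-12,30,66] → ·
    (6,4)@(13, 9): e=[36,-6,54] → ·
    (7,4)@(15, 9): e=[16,2,66] → #
  covered (10 px):
    · · · · · · · · · · # ·
    · · · · · · · · # # · ·
    · · · · · · # # # · · ·
    · · · · · · # # # · · ·
    · · · · · · · # · · · ·
T1:
  2·area = 68
  edge (7, 7)→(2, 4): d=(-5,-3) top-left  bias=+0
  edge (2, 4)→(18, 0): d=(16,-4) top-left  bias=+0
  edge (18, 0)→(7, 7): d=(-11,7) right/bottom  bias=-1
    (7,0)@(15, 1): e=[54,4,10] → #
    (8,0)@(17, 1): e=[60,12,-4] → ·
    (3,1)@(7, 3): e=[20,4,44] → #
    (4,1)@(9, 3): e=[26,12,30] → #
    (5,1)@(11, 3): e=[32,20,16] → #
    (6,1)@(13, 3): e=[38,28,2] → #
    (7,1)@(15, 3): e=[44,36,-12] → ·
    (2,2)@(5, 5): e=[4,28,36] → #
    (5,2)@(11, 5): e=[22,52,-6] → ·
    (6,2)@(13, 5): e=[28,60,-20] → ·
    (2,3)@(5, 7): e=[-6,60,14] → ·
    (3,3)@(7, 7): e=[0,68,0] → ·  [on edge]
  covered (8 px):
    · · · · · · · # · · · ·
    · · · # # # # · · · · ·
    · · # # # · · · · · · ·
    · · · · · · · · · · · ·
    · · · · · · · · · · · ·
T2:
  2·area = 36
  edge (10, 6)→(4, 6): d=(-6,0) right/bottom  bias=-1
  edge (4, 6)→(20, 0): d=(16,-6) top-left  bias=+0
  edge (20, 0)→(10, 6): d=(-10,6) right/bottom  bias=-1
    (6,1)@(13, 3): e=[18,6,12] → #
    (7,1)@(15, 3): e=[18,18,0] → ·  [on edge]
    (3,2)@(7, 5): e=[6,2,28] → #
    (4,2)@(9, 5): e=[6,14,16] → #
    (5,2)@(11, 5): e=[6,26,4] → #
    (6,2)@(13, 5): e=[6,38,-8] → ·
    (3,3)@(7, 7): e=[-6,34,8] → ·
    (4,3)@(9, 7): e=[-6,46,-4] → ·
    (5,3)@(11, 7): e=[-6,58,-16] → ·
    (2,4)@(5, 9): e=[-18,54,0] → ·  [on edge]
  covered (4 px):
    · · · · · · · · · · · ·
    · · · · · · # · · · · ·
    · · · # # # · · · · · ·
    · · · · · · · · · · · ·
    · · · · · · · · · · · ·

Result: 22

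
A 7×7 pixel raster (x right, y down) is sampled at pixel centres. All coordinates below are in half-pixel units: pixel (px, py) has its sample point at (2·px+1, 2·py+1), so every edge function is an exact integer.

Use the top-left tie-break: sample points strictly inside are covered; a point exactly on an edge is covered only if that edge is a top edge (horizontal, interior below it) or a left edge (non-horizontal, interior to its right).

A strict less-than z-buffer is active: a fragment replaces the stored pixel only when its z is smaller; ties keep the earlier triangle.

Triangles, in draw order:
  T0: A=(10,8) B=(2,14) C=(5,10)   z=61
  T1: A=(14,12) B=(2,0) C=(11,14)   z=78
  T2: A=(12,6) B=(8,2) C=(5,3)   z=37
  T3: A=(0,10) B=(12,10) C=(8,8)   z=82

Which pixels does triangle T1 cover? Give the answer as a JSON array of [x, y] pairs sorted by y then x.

T0:
  2·area = 14
  edge (10, 8)→(2, 14): d=(-8,6) right/bottom  bias=-1
  edge (2, 14)→(5, 10): d=(3,-4) top-left  bias=+0
  edge (5, 10)→(10, 8): d=(5,-2) top-left  bias=+0
    (2,5)@(5, 11): e=[6,3,5] → █
    (3,5)@(7, 11): e=[-6,11,9] → ·
    (1,6)@(3, 13): e=[2,1,11] → █
    (2,6)@(5, 13): e=[-10,9,15] → ·
  covered (2 px):
    · · · · · · ·
    · · · · · · ·
    · · · · · · ·
    · · · · · · ·
    · · · · · · ·
    · · █ · · · ·
    · █ · · · · ·
T1:
  2·area = 60  (B↔C swapped to make it positive)
  edge (14, 12)→(11, 14): d=(-3,2) right/bottom  bias=-1
  edge (11, 14)→(2, 0): d=(-9,-14) top-left  bias=+0
  edge (2, 0)→(14, 12): d=(12,12) right/bottom  bias=-1
    (1,0)@(3, 1): e=[55,5,0] → ·  [on edge]
    (2,1)@(5, 3): e=[45,15,0] → ·  [on edge]
    (3,2)@(7, 5): e=[35,25,0] → ·  [on edge]
    (3,3)@(7, 7): e=[29,7,24] → █
    (4,3)@(9, 7): e=[25,35,0] → ·  [on edge]
    (3,4)@(7, 9): e=[23,-11,48] → ·
    (4,4)@(9, 9): e=[19,17,24] → █
    (5,4)@(11, 9): e=[15,45,0] → ·  [on edge]
    (4,5)@(9, 11): e=[13,-1,48] → ·
    (5,5)@(11, 11): e=[9,27,24] → █
    (6,5)@(13, 11): e=[5,55,0] → ·  [on edge]
    (5,6)@(11, 13): e=[3,9,48] → █
  covered (4 px):
    · · · · · · ·
    · · · · · · ·
    · · · · · · ·
    · · · █ · · ·
    · · · · █ · ·
    · · · · · █ ·
    · · · · · █ ·
T2:
  2·area = 16  (B↔C swapped to make it positive)
  edge (12, 6)→(5, 3): d=(-7,-3) top-left  bias=+0
  edge (5, 3)→(8, 2): d=(3,-1) top-left  bias=+0
  edge (8, 2)→(12, 6): d=(4,4) right/bottom  bias=-1
    (3,0)@(7, 1): e=[20,-4,0] → ·  [on edge]
    (5,0)@(11, 1): e=[32,0,-16] → ·  [on edge]
    (2,1)@(5, 3): e=[0,0,16] → █  [on edge]
    (3,1)@(7, 3): e=[6,2,8] → █
    (4,1)@(9, 3): e=[12,4,0] → ·  [on edge]
    (2,2)@(5, 5): e=[-14,6,24] → ·
    (3,2)@(7, 5): e=[-8,8,16] → ·
    (5,2)@(11, 5): e=[4,12,0] → ·  [on edge]
    (6,3)@(13, 7): e=[-4,20,0] → ·  [on edge]
  covered (2 px):
    · · · · · · ·
    · · █ █ · · ·
    · · · · · · ·
    · · · · · · ·
    · · · · · · ·
    · · · · · · ·
    · · · · · · ·
T3:
  2·area = 24  (B↔C swapped to make it positive)
  edge (0, 10)→(8, 8): d=(8,-2) top-left  bias=+0
  edge (8, 8)→(12, 10): d=(4,2) right/bottom  bias=-1
  edge (12, 10)→(0, 10): d=(-12,0) right/bottom  bias=-1
    (2,4)@(5, 9): e=[2,10,12] → █
    (3,4)@(7, 9): e=[6,6,12] → █
    (4,4)@(9, 9): e=[10,2,12] → █
    (5,4)@(11, 9): e=[14,-2,12] → ·
    (2,5)@(5, 11): e=[18,18,-12] → ·
    (3,5)@(7, 11): e=[22,14,-12] → ·
    (4,5)@(9, 11): e=[26,10,-12] → ·
  covered (3 px):
    · · · · · · ·
    · · · · · · ·
    · · · · · · ·
    · · · · · · ·
    · · █ █ █ · ·
    · · · · · · ·
    · · · · · · ·

Result: [[3,3],[4,4],[5,5],[5,6]]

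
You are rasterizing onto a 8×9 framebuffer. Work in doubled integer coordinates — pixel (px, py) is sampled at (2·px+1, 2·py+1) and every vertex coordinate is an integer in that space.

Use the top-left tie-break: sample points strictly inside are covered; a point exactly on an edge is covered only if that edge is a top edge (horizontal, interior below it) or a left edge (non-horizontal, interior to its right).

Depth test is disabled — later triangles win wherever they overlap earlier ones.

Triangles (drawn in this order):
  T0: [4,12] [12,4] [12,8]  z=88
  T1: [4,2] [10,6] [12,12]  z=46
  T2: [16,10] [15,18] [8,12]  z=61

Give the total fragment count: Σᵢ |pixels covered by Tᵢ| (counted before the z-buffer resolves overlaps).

T0:
  2·area = 32
  edge (4, 12)→(12, 4): d=(8,-8) top-left  bias=+0
  edge (12, 4)→(12, 8): d=(0,4) right/bottom  bias=-1
  edge (12, 8)→(4, 12): d=(-8,4) right/bottom  bias=-1
    (7,0)@(15, 1): e=[0,-12,44] → ·  [on edge]
    (6,1)@(13, 3): e=[0,-4,36] → ·  [on edge]
    (5,2)@(11, 5): e=[0,4,28] → #  [on edge]
    (6,2)@(13, 5): e=[16,-4,20] → ·
    (4,3)@(9, 7): e=[0,12,20] → #  [on edge]
    (6,3)@(13, 7): e=[32,-4,4] → ·
    (3,4)@(7, 9): e=[0,20,12] → #  [on edge]
    (5,4)@(11, 9): e=[32,4,-4] → ·
    (2,5)@(5, 11): e=[0,28,4] → #  [on edge]
    (3,5)@(7, 11): e=[16,20,-4] → ·
    (4,5)@(9, 11): e=[32,12,-12] → ·
    (1,6)@(3, 13): e=[0,36,-4] → ·  [on edge]
    (0,7)@(1, 15): e=[0,44,-12] → ·  [on edge]
  covered (6 px):
    · · · · · · · ·
    · · · · · · · ·
    · · · · · # · ·
    · · · · # # · ·
    · · · # # · · ·
    · · # · · · · ·
    · · · · · · · ·
    · · · · · · · ·
    · · · · · · · ·
T1:
  2·area = 28
  edge (4, 2)→(10, 6): d=(6,4) right/bottom  bias=-1
  edge (10, 6)→(12, 12): d=(2,6) right/bottom  bias=-1
  edge (12, 12)→(4, 2): d=(-8,-10) top-left  bias=+0
    (2,1)@(5, 3): e=[2,24,2] → #
    (3,1)@(7, 3): e=[-6,12,22] → ·
    (4,1)@(9, 3): e=[-14,0,42] → ·  [on edge]
    (2,2)@(5, 5): e=[14,28,-14] → ·
    (3,2)@(7, 5): e=[6,16,6] → #
    (4,2)@(9, 5): e=[-2,4,26] → ·
    (3,3)@(7, 7): e=[18,20,-10] → ·
    (4,3)@(9, 7): e=[10,8,10] → #
    (5,3)@(11, 7): e=[2,-4,30] → ·
    (4,4)@(9, 9): e=[22,12,-6] → ·
    (5,4)@(11, 9): e=[14,0,14] → ·  [on edge]
    (6,7)@(13, 15): e=[42,0,-14] → ·  [on edge]
  covered (3 px):
    · · · · · · · ·
    · · # · · · · ·
    · · · # · · · ·
    · · · · # · · ·
    · · · · · · · ·
    · · · · · · · ·
    · · · · · · · ·
    · · · · · · · ·
    · · · · · · · ·
T2:
  2·area = 62
  edge (16, 10)→(15, 18): d=(-1,8) right/bottom  bias=-1
  edge (15, 18)→(8, 12): d=(-7,-6) top-left  bias=+0
  edge (8, 12)→(16, 10): d=(8,-2) top-left  bias=+0
    (6,5)@(13, 11): e=[23,37,2] → #
    (7,5)@(15, 11): e=[7,49,6] → #
    (5,6)@(11, 13): e=[37,11,14] → #
    (5,7)@(11, 15): e=[35,-3,30] → ·
    (6,7)@(13, 15): e=[19,9,34] → #
    (6,8)@(13, 17): e=[17,-5,50] → ·
    (7,8)@(15, 17): e=[1,7,54] → #
  covered (8 px):
    · · · · · · · ·
    · · · · · · · ·
    · · · · · · · ·
    · · · · · · · ·
    · · · · · · · ·
    · · · · · · # #
    · · · · · # # #
    · · · · · · # #
    · · · · · · · #

Answer: 17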